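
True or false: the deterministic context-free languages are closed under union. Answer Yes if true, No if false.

No

{aⁿbⁿ : n≥0} and {aⁿb²ⁿ : n≥0} are each accepted by a deterministic PDA (push the a's; pop one per b, respectively one per two b's), but their union U is not. Suppose a DPDA M accepted U. Being deterministic, M has a single run on aⁿb²ⁿ, and since aⁿbⁿ ∈ U that run passes through an accepting configuration right after consuming the prefix aⁿbⁿ and then goes on to accept again after n more b's. Build an ordinary (nondeterministic) PDA M′ that simulates M on a's and b's and, at any moment when M is in an accepting state, may switch to a second mode in which it reads only c's, feeding each c to M as a b; M′ accepts when M does. Then M′ accepts aⁱbʲcᵏ (k≥1) exactly when both aⁱbʲ ∈ U and aⁱbʲ⁺ᵏ ∈ U, and checking the four cases (i=j or j=2i, combined with j+k=i or j+k=2i) leaves only i=j=k: so L(M′) ∩ a*b*c⁺ = {aⁿbⁿcⁿ : n≥1} would be context-free, which it is not (pumping lemma) — contradiction. (The union is an unambiguous CFL; it is determinism, not unambiguity, that fails.)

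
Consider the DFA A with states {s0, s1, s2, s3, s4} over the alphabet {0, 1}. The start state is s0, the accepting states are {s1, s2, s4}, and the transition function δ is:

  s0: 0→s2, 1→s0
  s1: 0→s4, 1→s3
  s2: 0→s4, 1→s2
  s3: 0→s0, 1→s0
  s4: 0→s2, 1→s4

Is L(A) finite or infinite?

infinite

State s0 is reachable from the start and can reach an accepting state, and it lies on the cycle s0 → s0.
Traversing that cycle any number of times yields accepted strings of unbounded length, so the language is infinite.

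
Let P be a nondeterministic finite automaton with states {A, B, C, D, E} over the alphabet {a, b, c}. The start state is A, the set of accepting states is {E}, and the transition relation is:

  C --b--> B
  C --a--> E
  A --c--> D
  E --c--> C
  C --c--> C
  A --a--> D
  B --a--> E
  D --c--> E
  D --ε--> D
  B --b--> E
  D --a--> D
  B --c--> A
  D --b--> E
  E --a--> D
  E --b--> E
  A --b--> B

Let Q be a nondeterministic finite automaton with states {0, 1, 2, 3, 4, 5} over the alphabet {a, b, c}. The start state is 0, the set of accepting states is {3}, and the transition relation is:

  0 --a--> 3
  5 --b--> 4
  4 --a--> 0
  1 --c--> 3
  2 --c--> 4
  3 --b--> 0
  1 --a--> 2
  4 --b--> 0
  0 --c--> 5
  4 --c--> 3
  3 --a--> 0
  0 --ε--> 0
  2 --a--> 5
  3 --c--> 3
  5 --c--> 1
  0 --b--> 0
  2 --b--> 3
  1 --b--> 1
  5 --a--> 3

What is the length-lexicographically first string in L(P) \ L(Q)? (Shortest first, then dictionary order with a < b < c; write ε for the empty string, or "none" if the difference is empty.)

ab

The string ab is accepted by P but not by Q.
No shorter string lies in the difference, and ab is the lexicographically first length-2 string in L(P) \ L(Q).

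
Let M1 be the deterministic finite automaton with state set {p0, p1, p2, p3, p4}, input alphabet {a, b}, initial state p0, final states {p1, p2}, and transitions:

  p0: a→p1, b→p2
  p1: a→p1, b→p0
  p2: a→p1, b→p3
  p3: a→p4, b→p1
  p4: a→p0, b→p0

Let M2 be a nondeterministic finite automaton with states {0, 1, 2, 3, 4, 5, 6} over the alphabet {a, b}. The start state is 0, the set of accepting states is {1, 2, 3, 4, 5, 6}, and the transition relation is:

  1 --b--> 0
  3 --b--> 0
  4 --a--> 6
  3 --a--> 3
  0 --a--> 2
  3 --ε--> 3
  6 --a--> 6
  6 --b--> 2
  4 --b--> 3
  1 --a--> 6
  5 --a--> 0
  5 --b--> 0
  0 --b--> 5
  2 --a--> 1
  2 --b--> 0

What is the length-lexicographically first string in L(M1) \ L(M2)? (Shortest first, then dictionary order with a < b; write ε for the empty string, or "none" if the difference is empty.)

ba

The string ba is accepted by M1 but not by M2.
No shorter string lies in the difference, and ba is the lexicographically first length-2 string in L(M1) \ L(M2).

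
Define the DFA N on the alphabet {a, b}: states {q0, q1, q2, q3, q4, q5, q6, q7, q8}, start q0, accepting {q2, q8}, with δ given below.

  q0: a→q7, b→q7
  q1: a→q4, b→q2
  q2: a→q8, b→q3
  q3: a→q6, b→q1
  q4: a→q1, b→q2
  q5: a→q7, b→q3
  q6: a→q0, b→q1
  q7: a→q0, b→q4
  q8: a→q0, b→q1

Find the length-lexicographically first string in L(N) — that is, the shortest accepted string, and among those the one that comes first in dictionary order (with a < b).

abb

A breadth-first search from q0 reaches an accepting state first via the path q0 → q7 → q4 → q2 on input abb.
No string of length < 3 is accepted (BFS exhausts all shorter strings without reaching an accepting state), and abb is the lexicographically least accepting string of length 3.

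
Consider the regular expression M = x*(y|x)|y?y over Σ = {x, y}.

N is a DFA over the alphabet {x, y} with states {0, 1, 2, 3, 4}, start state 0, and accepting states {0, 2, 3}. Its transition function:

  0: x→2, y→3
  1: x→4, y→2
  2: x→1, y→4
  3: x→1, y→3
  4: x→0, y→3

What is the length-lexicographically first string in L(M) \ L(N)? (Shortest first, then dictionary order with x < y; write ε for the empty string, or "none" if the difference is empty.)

The string xx is accepted by M but not by N.
No shorter string lies in the difference, and xx is the lexicographically first length-2 string in L(M) \ L(N).

xx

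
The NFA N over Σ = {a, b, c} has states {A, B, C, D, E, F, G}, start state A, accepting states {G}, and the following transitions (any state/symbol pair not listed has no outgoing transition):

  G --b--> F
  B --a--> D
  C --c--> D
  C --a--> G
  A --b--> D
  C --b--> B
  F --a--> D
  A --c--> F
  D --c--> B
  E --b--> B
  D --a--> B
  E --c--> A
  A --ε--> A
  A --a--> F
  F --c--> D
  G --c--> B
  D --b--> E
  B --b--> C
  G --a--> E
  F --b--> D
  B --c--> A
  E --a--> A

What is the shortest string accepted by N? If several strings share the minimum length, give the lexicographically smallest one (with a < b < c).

baba

A breadth-first search from A reaches an accepting state first via the path A → D → B → C → G on input baba.
No string of length < 4 is accepted (BFS exhausts all shorter strings without reaching an accepting state), and baba is the lexicographically least accepting string of length 4.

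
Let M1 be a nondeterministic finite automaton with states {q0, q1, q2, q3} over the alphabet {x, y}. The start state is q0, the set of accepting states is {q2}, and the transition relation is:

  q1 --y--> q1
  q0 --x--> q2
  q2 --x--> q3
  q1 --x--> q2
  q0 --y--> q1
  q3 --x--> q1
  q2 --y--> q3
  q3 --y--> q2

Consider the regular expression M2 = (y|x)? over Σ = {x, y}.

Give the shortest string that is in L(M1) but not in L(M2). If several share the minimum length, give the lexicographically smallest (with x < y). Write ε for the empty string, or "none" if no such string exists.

yx

The string yx is accepted by M1 but not by M2.
No shorter string lies in the difference, and yx is the lexicographically first length-2 string in L(M1) \ L(M2).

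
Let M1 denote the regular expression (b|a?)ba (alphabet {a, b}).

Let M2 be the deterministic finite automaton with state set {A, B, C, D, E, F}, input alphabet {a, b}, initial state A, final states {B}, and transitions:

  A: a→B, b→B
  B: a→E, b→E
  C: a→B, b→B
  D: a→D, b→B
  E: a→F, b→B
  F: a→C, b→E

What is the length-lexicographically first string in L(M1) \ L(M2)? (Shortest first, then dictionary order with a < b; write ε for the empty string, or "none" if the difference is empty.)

The string ba is accepted by M1 but not by M2.
No shorter string lies in the difference, and ba is the lexicographically first length-2 string in L(M1) \ L(M2).

ba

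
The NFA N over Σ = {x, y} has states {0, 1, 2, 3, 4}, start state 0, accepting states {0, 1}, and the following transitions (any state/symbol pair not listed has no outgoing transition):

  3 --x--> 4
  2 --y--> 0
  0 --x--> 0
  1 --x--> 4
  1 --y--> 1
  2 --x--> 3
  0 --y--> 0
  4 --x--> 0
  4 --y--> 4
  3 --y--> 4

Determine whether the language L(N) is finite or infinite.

State 0 is reachable from the start and can reach an accepting state, and it lies on the cycle 0 → 0.
Traversing that cycle any number of times yields accepted strings of unbounded length, so the language is infinite.

infinite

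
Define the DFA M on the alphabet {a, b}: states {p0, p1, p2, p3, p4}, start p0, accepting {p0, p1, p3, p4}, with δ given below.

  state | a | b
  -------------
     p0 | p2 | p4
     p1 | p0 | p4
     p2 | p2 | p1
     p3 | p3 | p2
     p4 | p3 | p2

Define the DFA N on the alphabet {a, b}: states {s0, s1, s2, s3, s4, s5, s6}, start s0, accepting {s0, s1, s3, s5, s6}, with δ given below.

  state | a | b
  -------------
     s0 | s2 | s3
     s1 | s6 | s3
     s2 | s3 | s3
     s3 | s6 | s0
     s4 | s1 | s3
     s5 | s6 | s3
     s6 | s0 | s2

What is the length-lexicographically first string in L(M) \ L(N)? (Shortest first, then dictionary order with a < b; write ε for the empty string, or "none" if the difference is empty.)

The string aaab is accepted by M but not by N.
No shorter string lies in the difference, and aaab is the lexicographically first length-4 string in L(M) \ L(N).

aaab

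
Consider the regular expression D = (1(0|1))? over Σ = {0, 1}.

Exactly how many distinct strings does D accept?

3

The expression has no Kleene star, so L(D) is finite. Expanding the alternatives gives {ε, 10, 11}.
That is 1 of length 0, 2 of length 2: 3 strings in all.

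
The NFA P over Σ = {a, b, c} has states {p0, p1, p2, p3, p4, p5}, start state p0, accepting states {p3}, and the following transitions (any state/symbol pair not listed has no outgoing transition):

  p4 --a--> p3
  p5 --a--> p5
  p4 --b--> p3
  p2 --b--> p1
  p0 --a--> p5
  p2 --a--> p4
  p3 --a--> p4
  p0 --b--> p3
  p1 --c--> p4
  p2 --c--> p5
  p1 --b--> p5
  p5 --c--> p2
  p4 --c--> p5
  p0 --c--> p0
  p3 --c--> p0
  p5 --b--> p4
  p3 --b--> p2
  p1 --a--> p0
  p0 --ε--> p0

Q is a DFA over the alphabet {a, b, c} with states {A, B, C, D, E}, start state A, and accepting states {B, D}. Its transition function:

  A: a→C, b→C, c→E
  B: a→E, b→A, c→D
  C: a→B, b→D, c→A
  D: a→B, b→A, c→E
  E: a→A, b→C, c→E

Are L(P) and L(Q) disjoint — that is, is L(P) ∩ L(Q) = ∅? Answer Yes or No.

The string aba is accepted by both P and Q.
Hence L(P) ∩ L(Q) ≠ ∅.

No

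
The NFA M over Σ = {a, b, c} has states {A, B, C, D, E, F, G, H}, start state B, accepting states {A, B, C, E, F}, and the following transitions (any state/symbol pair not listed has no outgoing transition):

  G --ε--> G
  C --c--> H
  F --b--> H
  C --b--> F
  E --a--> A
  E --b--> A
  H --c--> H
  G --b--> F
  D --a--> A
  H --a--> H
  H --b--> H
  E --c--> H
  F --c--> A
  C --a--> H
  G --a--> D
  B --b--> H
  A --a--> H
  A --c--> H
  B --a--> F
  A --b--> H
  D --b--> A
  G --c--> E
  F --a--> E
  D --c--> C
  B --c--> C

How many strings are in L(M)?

12

The useful subgraph on states {A, B, C, E, F} is acyclic, so L(M) is finite; the longest accepting path visits 5 useful states, giving maximum string length 4.
Counting accepting paths from B by length: 1 of length 0, 2 of length 1, 3 of length 2, 4 of length 3, 2 of length 4. Total 12.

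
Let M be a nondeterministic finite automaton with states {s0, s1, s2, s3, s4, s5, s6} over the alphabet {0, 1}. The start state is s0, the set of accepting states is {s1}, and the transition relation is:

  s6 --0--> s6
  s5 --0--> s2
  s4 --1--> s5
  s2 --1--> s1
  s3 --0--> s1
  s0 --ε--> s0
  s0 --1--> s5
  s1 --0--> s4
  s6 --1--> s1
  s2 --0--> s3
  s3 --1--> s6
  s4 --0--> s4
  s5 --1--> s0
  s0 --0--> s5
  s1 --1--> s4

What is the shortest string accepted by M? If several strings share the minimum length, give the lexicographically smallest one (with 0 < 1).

001

A breadth-first search from s0 reaches an accepting state first via the path s0 → s5 → s2 → s1 on input 001.
No string of length < 3 is accepted (BFS exhausts all shorter strings without reaching an accepting state), and 001 is the lexicographically least accepting string of length 3.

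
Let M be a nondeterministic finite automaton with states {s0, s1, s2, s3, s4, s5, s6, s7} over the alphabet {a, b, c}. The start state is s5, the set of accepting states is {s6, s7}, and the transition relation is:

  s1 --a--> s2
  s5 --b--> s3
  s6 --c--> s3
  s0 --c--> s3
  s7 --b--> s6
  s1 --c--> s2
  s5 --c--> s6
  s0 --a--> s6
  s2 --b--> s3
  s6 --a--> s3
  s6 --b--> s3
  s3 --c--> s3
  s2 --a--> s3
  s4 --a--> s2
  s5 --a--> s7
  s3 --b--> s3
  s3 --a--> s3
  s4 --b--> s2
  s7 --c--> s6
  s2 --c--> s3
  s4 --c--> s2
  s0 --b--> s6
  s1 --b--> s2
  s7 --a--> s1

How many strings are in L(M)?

4

The useful subgraph on states {s5, s6, s7} is acyclic, so L(M) is finite; the longest accepting path visits 3 useful states, giving maximum string length 2.
Counting accepting paths from s5 by length: 2 of length 1, 2 of length 2. Total 4.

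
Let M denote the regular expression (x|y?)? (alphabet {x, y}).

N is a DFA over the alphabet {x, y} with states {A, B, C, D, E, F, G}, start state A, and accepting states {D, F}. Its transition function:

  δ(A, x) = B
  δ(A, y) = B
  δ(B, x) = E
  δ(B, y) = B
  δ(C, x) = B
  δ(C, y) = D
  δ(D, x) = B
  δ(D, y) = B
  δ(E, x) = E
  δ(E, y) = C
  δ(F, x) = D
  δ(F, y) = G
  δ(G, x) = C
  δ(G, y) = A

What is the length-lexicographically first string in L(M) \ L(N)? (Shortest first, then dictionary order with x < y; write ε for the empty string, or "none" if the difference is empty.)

ε

The empty string ε is accepted by M but not by N.
Since ε is the unique shortest string, it is the required witness.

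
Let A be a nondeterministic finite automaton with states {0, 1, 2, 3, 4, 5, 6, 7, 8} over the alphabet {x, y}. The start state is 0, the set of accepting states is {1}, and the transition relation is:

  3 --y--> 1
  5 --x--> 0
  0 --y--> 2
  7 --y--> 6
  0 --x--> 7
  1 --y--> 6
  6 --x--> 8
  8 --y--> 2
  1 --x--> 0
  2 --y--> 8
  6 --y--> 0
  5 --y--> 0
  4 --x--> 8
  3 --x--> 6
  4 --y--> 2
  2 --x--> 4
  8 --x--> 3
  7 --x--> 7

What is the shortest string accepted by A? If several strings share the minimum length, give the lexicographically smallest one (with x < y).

yyxy

A breadth-first search from 0 reaches an accepting state first via the path 0 → 2 → 8 → 3 → 1 on input yyxy.
No string of length < 4 is accepted (BFS exhausts all shorter strings without reaching an accepting state), and yyxy is the lexicographically least accepting string of length 4.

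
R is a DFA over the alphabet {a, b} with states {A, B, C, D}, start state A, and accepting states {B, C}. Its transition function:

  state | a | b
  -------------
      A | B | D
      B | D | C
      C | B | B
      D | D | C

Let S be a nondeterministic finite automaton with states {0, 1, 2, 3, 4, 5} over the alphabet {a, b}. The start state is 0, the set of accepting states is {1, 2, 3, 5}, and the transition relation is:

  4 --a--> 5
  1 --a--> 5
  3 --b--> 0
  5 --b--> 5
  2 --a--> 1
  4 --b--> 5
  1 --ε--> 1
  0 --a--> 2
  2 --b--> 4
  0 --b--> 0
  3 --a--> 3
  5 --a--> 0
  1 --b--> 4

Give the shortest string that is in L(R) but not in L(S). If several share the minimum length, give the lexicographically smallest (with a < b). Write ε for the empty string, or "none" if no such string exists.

The string ab is accepted by R but not by S.
No shorter string lies in the difference, and ab is the lexicographically first length-2 string in L(R) \ L(S).

ab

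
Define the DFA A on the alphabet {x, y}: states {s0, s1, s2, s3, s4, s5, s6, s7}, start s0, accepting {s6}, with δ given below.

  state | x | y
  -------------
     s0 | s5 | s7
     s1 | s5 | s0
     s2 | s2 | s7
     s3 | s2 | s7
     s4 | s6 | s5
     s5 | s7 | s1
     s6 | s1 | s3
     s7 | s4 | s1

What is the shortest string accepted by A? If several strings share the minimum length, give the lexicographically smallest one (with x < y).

A breadth-first search from s0 reaches an accepting state first via the path s0 → s7 → s4 → s6 on input yxx.
No string of length < 3 is accepted (BFS exhausts all shorter strings without reaching an accepting state), and yxx is the lexicographically least accepting string of length 3.

yxx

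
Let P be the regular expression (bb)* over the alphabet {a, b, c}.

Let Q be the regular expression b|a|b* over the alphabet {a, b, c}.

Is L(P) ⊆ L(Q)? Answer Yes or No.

Yes

Converting the expression P to a DFA (subset construction, then merging equivalent states) gives the minimal DFA with states {p0, p1, p2}, start state p0, accepting states {p0} and transitions p0: a→p1, b→p2, c→p1; p1: a→p1, b→p1, c→p1; p2: a→p1, b→p0, c→p1.
Converting the expression Q to a DFA (subset construction, then merging equivalent states) gives the minimal DFA with states {q0, q1, q2, q3}, start state q0, accepting states {q0, q1, q2} and transitions q0: a→q1, b→q2, c→q3; q1: a→q3, b→q3, c→q3; q2: a→q3, b→q2, c→q3; q3: a→q3, b→q3, c→q3.
Exploring the product automaton P × Q from the start pair (p0, q0), following both machines on each input symbol, reaches 5 state pairs: (p0, q0), (p1, q1), (p2, q2), (p1, q3), (p0, q2).
P accepts in {p0} and Q accepts in {q0, q1, q2}. The reachable pairs whose P-component is accepting are (p0, q0), (p0, q2); in each of them the Q-component is accepting too, so the product for L(P) \ L(Q) (P-component accepting, Q-component rejecting) has no reachable accepting pair and the difference is empty.
Hence every string in L(P) is also in L(Q).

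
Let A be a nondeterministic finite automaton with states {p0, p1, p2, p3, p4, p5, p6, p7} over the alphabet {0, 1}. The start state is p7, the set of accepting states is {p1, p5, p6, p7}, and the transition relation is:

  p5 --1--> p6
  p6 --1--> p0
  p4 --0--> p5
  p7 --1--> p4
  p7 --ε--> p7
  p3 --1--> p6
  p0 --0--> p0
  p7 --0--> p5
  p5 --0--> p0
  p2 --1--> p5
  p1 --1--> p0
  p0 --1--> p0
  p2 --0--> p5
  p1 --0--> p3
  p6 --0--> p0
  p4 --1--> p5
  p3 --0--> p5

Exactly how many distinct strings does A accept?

The useful subgraph on states {p4, p5, p6, p7} is acyclic, so L(A) is finite; the longest accepting path visits 4 useful states, giving maximum string length 3.
Counting accepting paths from p7 by length: 1 of length 0, 1 of length 1, 3 of length 2, 2 of length 3. Total 7.

7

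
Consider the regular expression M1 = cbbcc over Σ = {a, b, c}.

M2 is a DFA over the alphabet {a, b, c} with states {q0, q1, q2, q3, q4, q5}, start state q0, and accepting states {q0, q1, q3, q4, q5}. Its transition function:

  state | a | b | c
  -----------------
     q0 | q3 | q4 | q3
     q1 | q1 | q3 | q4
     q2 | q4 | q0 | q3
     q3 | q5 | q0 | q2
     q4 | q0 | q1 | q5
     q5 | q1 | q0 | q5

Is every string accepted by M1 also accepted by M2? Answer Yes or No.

Yes

Converting the expression M1 to a DFA (subset construction, then merging equivalent states) gives the minimal DFA with states {r0, r1, r2, r3, r4, r5, r6}, start state r0, accepting states {r6} and transitions r0: a→r1, b→r1, c→r2; r1: a→r1, b→r1, c→r1; r2: a→r1, b→r3, c→r1; r3: a→r1, b→r4, c→r1; r4: a→r1, b→r1, c→r5; r5: a→r1, b→r1, c→r6; r6: a→r1, b→r1, c→r1.
Exploring the product automaton M1 × M2 from the start pair (r0, q0), following both machines on each input symbol, reaches 12 state pairs: (r0, q0), (r1, q3), (r1, q4), (r2, q3), (r1, q5), (r1, q0), (r1, q2), (r1, q1), (r3, q0), (r4, q4), (r5, q5), (r6, q5).
M1 accepts in {r6} and M2 accepts in {q0, q1, q3, q4, q5}. The reachable pairs whose M1-component is accepting are (r6, q5); in each of them the M2-component is accepting too, so the product for L(M1) \ L(M2) (M1-component accepting, M2-component rejecting) has no reachable accepting pair and the difference is empty.
Hence every string in L(M1) is also in L(M2).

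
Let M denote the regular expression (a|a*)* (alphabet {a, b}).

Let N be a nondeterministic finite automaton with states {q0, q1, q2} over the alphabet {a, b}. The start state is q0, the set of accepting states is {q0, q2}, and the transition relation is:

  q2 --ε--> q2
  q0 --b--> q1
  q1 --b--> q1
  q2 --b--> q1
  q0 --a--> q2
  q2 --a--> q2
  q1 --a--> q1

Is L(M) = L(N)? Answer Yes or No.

Converting the expression M to a DFA (subset construction, then merging equivalent states) gives the minimal DFA with states {m0, m1}, start state m0, accepting states {m0} and transitions m0: a→m0, b→m1; m1: a→m1, b→m1.
Exploring the product automaton M × N from the start pair (m0, q0), following both machines on each input symbol, reaches 3 state pairs: (m0, q0), (m0, q2), (m1, q1).
M accepts in {m0} and N accepts in {q0, q2}. In every reachable pair the two components are either both accepting — (m0, q0), (m0, q2) — or both non-accepting, so no string is accepted by exactly one of the machines: L(M) \ L(N) and L(N) \ L(M) are both empty.
Hence every string is accepted by M iff it is accepted by N, and the two languages coincide.

Yes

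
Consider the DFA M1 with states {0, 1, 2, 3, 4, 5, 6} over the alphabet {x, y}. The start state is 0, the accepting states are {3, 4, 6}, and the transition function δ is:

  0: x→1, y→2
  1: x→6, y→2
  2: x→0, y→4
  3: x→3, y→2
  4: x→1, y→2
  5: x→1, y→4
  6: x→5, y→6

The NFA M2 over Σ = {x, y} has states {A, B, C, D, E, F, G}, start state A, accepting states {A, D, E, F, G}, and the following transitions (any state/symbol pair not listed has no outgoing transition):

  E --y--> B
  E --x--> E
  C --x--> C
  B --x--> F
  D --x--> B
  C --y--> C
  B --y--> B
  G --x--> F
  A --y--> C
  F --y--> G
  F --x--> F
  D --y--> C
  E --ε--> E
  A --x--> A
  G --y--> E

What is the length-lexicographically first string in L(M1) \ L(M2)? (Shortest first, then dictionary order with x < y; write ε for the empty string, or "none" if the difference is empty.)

The string yy is accepted by M1 but not by M2.
No shorter string lies in the difference, and yy is the lexicographically first length-2 string in L(M1) \ L(M2).

yy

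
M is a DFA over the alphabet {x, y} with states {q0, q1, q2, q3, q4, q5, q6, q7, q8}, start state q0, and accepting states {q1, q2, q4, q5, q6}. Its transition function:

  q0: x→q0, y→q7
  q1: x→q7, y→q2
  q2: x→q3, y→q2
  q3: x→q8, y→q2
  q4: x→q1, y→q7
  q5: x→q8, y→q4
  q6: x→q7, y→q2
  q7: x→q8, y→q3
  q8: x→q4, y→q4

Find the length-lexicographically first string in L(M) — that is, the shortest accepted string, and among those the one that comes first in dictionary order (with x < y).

A breadth-first search from q0 reaches an accepting state first via the path q0 → q7 → q8 → q4 on input yxx.
No string of length < 3 is accepted (BFS exhausts all shorter strings without reaching an accepting state), and yxx is the lexicographically least accepting string of length 3.

yxx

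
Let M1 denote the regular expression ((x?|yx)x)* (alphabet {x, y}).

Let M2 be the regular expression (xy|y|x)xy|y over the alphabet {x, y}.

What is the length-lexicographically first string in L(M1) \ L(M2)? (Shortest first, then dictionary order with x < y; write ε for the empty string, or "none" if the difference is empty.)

ε

The empty string ε is accepted by M1 but not by M2.
Since ε is the unique shortest string, it is the required witness.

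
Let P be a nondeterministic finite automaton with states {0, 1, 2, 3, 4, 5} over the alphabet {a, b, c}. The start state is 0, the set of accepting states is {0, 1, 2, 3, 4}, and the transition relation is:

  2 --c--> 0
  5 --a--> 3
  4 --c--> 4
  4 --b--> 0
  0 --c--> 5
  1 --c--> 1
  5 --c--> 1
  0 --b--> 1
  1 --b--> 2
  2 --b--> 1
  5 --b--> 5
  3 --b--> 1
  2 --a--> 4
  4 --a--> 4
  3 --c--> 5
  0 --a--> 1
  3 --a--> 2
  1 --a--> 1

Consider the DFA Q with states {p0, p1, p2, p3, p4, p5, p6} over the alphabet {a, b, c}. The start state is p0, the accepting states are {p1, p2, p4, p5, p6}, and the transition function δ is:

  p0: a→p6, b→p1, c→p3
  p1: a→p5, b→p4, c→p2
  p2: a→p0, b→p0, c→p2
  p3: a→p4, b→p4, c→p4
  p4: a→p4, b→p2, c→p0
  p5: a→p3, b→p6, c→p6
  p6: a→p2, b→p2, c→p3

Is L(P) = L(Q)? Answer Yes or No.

The empty string ε is accepted by P but rejected by Q.
So L(P) ≠ L(Q).

No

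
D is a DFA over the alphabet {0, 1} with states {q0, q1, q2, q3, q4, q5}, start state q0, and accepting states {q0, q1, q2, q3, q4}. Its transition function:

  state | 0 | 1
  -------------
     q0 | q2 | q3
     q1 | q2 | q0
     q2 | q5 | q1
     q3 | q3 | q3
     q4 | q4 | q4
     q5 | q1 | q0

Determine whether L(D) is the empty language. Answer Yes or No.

The empty string ε is accepted: the run q0 ends in the accepting state q0.
Since at least one string is accepted, L(D) is not empty.

No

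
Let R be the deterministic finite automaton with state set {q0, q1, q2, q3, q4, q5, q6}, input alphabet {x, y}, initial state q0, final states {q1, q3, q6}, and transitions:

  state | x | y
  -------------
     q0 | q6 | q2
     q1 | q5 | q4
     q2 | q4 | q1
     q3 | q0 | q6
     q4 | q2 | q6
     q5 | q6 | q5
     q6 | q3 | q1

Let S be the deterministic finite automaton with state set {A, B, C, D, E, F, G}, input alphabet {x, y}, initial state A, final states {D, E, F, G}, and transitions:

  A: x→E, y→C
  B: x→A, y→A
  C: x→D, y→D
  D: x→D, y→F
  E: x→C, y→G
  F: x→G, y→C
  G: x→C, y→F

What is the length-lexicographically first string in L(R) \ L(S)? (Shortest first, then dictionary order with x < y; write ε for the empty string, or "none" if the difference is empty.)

The string xx is accepted by R but not by S.
No shorter string lies in the difference, and xx is the lexicographically first length-2 string in L(R) \ L(S).

xx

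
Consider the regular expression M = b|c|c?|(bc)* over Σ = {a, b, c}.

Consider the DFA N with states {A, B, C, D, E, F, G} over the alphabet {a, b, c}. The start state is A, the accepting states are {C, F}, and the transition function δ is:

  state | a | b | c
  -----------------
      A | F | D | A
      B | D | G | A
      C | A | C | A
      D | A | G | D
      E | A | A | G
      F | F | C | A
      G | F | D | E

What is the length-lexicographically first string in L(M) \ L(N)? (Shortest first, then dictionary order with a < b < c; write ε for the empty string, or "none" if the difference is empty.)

The empty string ε is accepted by M but not by N.
Since ε is the unique shortest string, it is the required witness.

ε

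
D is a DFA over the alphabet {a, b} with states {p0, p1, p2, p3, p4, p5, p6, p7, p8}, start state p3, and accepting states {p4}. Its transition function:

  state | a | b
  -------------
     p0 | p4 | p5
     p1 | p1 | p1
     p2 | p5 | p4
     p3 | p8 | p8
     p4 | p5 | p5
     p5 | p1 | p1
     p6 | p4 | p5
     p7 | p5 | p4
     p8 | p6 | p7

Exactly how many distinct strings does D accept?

4

The useful subgraph on states {p3, p4, p6, p7, p8} is acyclic, so L(D) is finite; the longest accepting path visits 4 useful states, giving maximum string length 3.
Counting accepting paths from p3 by length: 4 of length 3. Total 4.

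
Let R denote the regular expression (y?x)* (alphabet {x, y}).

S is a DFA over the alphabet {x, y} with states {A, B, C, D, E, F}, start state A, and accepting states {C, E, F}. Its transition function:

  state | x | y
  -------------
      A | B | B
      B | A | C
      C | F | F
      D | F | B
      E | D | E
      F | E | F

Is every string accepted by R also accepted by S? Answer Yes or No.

No

The empty string ε is in L(R) but not in L(S).
So L(R) ⊄ L(S).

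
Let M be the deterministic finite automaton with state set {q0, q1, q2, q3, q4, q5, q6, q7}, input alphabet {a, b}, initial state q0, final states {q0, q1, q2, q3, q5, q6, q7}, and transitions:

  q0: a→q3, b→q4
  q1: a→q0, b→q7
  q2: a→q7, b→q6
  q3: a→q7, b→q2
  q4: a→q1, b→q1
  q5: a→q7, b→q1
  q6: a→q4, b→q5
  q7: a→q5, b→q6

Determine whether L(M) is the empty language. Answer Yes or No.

The empty string ε is accepted: the run q0 ends in the accepting state q0.
Since at least one string is accepted, L(M) is not empty.

No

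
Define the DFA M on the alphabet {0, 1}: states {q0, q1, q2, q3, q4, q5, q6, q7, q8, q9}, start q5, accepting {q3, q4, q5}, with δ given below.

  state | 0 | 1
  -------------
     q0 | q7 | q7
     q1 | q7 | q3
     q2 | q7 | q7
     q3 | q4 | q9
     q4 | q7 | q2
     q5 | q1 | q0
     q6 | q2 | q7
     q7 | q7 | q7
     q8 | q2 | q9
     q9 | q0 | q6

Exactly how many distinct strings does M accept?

3

The useful subgraph on states {q1, q3, q4, q5} is acyclic, so L(M) is finite; the longest accepting path visits 4 useful states, giving maximum string length 3.
Counting accepting paths from q5 by length: 1 of length 0, 1 of length 2, 1 of length 3. Total 3.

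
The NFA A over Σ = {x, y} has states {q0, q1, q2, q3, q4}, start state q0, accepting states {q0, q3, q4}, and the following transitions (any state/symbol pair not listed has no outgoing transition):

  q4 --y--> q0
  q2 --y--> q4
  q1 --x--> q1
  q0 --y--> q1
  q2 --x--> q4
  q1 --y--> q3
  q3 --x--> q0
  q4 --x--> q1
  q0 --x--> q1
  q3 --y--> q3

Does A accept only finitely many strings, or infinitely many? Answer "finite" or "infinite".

State q1 is reachable from the start and can reach an accepting state, and it lies on the cycle q1 → q1.
Traversing that cycle any number of times yields accepted strings of unbounded length, so the language is infinite.

infinite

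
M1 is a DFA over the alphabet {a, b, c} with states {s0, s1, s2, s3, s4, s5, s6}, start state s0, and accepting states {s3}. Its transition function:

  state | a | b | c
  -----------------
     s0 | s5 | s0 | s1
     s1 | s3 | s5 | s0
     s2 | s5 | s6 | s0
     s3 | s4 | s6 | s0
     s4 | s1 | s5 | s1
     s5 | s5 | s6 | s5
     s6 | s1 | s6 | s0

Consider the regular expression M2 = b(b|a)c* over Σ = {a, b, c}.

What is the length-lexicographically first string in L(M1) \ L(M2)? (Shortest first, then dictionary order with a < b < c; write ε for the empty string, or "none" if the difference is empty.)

ca

The string ca is accepted by M1 but not by M2.
No shorter string lies in the difference, and ca is the lexicographically first length-2 string in L(M1) \ L(M2).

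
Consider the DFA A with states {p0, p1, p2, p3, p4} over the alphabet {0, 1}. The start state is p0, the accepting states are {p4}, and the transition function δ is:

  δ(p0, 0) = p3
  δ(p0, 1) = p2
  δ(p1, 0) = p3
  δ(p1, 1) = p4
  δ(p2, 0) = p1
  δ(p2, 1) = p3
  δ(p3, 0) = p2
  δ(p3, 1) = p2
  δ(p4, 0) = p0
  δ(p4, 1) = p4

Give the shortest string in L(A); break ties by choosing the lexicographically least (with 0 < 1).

A breadth-first search from p0 reaches an accepting state first via the path p0 → p2 → p1 → p4 on input 101.
No string of length < 3 is accepted (BFS exhausts all shorter strings without reaching an accepting state), and 101 is the lexicographically least accepting string of length 3.

101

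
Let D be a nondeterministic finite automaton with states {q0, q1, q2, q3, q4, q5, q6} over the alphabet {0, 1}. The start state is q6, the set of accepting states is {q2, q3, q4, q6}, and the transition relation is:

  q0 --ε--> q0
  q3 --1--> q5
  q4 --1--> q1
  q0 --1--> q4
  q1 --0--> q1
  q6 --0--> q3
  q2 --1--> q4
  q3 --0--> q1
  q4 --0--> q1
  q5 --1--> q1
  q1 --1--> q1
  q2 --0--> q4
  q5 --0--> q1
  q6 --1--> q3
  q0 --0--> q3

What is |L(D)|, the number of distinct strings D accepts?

3

The useful subgraph on states {q3, q6} is acyclic, so L(D) is finite; the longest accepting path visits 2 useful states, giving maximum string length 1.
Counting accepting paths from q6 by length: 1 of length 0, 2 of length 1. Total 3.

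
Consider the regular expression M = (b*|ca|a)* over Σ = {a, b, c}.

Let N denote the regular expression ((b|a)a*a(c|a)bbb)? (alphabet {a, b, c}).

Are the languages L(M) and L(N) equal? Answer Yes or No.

No

The string a is accepted by M but rejected by N.
So L(M) ≠ L(N).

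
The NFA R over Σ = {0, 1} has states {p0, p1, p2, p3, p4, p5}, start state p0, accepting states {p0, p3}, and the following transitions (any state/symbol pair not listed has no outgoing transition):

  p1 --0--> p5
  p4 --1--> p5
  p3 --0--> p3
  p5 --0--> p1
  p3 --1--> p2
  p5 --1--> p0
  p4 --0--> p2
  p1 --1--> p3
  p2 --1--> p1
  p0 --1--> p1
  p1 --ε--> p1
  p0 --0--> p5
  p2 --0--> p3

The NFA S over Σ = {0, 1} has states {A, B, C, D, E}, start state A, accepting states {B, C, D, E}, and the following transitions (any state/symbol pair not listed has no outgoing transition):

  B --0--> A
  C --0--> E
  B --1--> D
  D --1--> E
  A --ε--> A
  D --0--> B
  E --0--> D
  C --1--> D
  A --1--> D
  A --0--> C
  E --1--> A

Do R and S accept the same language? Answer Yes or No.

The empty string ε is accepted by R but rejected by S.
So L(R) ≠ L(S).

No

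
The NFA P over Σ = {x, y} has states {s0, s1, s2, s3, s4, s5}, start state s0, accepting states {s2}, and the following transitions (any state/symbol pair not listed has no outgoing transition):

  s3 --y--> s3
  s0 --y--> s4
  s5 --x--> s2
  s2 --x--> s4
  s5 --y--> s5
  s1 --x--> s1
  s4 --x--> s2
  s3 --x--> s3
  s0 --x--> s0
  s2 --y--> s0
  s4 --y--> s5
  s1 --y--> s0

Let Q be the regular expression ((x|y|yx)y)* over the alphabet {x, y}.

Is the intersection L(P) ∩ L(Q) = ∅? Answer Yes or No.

Converting the expression Q to a DFA (subset construction, then merging equivalent states) gives the minimal DFA with states {q0, q1, q2, q3}, start state q0, accepting states {q0} and transitions q0: x→q1, y→q2; q1: x→q3, y→q0; q2: x→q1, y→q0; q3: x→q3, y→q3.
Exploring the product automaton P × Q from the start pair (s0, q0), following both machines on each input symbol, reaches 11 state pairs: (s0, q0), (s0, q1), (s4, q2), (s0, q3), (s4, q0), (s2, q1), (s5, q0), (s4, q3), (s5, q2), (s2, q3), (s5, q3).
P accepts in {s2} and Q accepts in {q0}; no reachable pair has both components accepting, so no string drives both machines to acceptance simultaneously and L(P) ∩ L(Q) = ∅.
So no string is accepted by both, and the intersection is empty.

Yes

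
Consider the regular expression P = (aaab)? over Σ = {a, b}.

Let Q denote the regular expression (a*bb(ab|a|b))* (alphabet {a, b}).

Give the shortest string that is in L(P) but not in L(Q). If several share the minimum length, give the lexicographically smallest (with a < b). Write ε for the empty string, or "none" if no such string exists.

The string aaab is accepted by P but not by Q.
No shorter string lies in the difference, and aaab is the lexicographically first length-4 string in L(P) \ L(Q).

aaab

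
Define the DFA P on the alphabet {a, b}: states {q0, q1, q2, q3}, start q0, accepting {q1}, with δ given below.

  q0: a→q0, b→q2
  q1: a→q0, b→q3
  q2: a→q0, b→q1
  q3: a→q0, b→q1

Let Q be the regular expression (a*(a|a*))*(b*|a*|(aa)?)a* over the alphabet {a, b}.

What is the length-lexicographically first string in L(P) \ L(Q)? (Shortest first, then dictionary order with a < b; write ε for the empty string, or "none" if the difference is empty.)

babb

The string babb is accepted by P but not by Q.
No shorter string lies in the difference, and babb is the lexicographically first length-4 string in L(P) \ L(Q).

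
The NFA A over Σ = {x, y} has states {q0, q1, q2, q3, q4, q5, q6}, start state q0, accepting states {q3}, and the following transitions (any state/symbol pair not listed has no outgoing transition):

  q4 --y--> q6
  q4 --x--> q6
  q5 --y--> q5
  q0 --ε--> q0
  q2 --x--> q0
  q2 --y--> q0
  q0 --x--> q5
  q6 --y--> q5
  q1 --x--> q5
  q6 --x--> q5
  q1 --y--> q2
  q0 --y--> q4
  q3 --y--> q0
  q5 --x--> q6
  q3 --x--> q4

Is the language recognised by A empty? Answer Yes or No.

Yes

The states reachable from the start state are {q0, q4, q5, q6}.
None of the accepting states {q3} is reachable, so no string is accepted and L(A) = ∅.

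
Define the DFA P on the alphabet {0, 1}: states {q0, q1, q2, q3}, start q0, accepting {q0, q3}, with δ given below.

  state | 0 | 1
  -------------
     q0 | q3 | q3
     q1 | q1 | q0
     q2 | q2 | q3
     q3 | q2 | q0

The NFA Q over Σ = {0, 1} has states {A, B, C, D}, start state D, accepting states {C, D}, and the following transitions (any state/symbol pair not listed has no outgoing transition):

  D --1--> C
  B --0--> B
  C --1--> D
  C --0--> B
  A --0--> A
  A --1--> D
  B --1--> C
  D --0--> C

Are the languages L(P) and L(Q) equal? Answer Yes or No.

Exploring the product automaton P × Q from the start pair (q0, D), following both machines on each input symbol, reaches 3 state pairs: (q0, D), (q3, C), (q2, B).
P accepts in {q0, q3} and Q accepts in {C, D}. In every reachable pair the two components are either both accepting — (q0, D), (q3, C) — or both non-accepting, so no string is accepted by exactly one of the machines: L(P) \ L(Q) and L(Q) \ L(P) are both empty.
Hence every string is accepted by P iff it is accepted by Q, and the two languages coincide.

Yes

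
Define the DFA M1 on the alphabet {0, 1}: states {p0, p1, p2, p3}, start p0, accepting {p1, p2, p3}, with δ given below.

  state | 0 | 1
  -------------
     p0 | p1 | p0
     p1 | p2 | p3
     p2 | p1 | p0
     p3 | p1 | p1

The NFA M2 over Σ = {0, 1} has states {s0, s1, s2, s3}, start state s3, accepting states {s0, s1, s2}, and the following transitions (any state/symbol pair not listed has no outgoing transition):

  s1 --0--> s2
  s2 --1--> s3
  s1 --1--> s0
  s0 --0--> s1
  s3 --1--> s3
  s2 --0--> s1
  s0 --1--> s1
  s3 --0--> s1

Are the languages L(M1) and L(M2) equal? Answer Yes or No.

Yes

Exploring the product automaton M1 × M2 from the start pair (p0, s3), following both machines on each input symbol, reaches 4 state pairs: (p0, s3), (p1, s1), (p2, s2), (p3, s0).
M1 accepts in {p1, p2, p3} and M2 accepts in {s0, s1, s2}. In every reachable pair the two components are either both accepting — (p1, s1), (p2, s2), (p3, s0) — or both non-accepting, so no string is accepted by exactly one of the machines: L(M1) \ L(M2) and L(M2) \ L(M1) are both empty.
Hence every string is accepted by M1 iff it is accepted by M2, and the two languages coincide.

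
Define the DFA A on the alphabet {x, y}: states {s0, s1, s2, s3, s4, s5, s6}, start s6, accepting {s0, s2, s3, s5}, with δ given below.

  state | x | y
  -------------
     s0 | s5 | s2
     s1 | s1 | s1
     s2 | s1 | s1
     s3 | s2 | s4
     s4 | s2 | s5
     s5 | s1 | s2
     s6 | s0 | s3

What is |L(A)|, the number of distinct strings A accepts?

9

The useful subgraph on states {s0, s2, s3, s4, s5, s6} is acyclic, so L(A) is finite; the longest accepting path visits 5 useful states, giving maximum string length 4.
Counting accepting paths from s6 by length: 2 of length 1, 3 of length 2, 3 of length 3, 1 of length 4. Total 9.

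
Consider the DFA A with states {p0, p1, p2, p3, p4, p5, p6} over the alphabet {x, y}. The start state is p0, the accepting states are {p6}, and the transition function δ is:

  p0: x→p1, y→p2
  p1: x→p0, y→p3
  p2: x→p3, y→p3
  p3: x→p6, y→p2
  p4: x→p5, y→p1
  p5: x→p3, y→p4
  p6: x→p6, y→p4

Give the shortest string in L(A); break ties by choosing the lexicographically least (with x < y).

xyx

A breadth-first search from p0 reaches an accepting state first via the path p0 → p1 → p3 → p6 on input xyx.
No string of length < 3 is accepted (BFS exhausts all shorter strings without reaching an accepting state), and xyx is the lexicographically least accepting string of length 3.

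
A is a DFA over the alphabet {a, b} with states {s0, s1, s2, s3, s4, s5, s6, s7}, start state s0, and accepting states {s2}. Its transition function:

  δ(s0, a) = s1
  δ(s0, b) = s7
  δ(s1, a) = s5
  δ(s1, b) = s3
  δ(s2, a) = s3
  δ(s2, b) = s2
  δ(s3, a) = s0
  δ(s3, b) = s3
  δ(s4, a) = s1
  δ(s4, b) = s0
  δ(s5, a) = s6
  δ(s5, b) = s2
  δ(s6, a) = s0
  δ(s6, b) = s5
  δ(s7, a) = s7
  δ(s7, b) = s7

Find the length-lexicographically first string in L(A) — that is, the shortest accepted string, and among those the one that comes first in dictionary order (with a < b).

A breadth-first search from s0 reaches an accepting state first via the path s0 → s1 → s5 → s2 on input aab.
No string of length < 3 is accepted (BFS exhausts all shorter strings without reaching an accepting state), and aab is the lexicographically least accepting string of length 3.

aab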